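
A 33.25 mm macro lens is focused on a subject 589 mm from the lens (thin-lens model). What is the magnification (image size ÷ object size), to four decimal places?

Thin lens: 1/f = 1/dₒ + 1/dᵢ → 1/dᵢ = 1/33.25 − 1/589 = 0.0283774 mm⁻¹, so dᵢ ≈ 35.2393 mm.
Magnification m = dᵢ/dₒ = 35.2393/589 ≈ 0.05983.

0.0598×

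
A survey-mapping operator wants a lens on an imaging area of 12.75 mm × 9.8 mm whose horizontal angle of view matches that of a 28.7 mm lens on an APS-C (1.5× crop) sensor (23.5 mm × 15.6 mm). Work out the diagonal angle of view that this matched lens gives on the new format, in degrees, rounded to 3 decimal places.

Equal horizontal AOV ⇒ f₂ = f₁ · 12.75/23.5 = 28.7 × 0.54255 ≈ 15.5713 mm.
Sensor diagonal = √(12.75² + 9.8²) = √258.6025 ≈ 16.0811 mm.
Diagonal AOV on the new format = 2·arctan(16.0811 / (2 × 15.5713)) = 2·arctan(0.51637) ≈ 54.6211°.

54.621°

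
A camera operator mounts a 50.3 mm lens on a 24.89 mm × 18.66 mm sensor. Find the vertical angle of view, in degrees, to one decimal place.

21.0°

Angle of view α = 2·arctan(h/2f) with h = 18.66 mm and f = 50.3 mm.
h/2f = 0.18549; arctan(0.18549) ≈ 10.5082°, so α ≈ 21.0164°.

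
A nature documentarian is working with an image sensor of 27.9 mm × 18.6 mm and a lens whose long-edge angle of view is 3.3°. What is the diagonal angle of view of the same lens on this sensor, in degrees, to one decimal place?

4.0°

From the long-edge AOV: f = 27.9 / (2·tan(1.65°)) = 27.9 / 0.05761 ≈ 484.2759 mm.
Sensor diagonal = √(27.9² + 18.6²) = √1124.3700 ≈ 33.5316 mm.
Diagonal AOV = 2·arctan(33.5316 / (2 × 484.2759)) = 2·arctan(0.03462) ≈ 3.9656°.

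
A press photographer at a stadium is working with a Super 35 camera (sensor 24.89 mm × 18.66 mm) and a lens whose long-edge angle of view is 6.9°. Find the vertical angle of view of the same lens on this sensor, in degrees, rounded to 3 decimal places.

From the long-edge AOV: f = 24.89 / (2·tan(3.45°)) = 24.89 / 0.12057 ≈ 206.4301 mm.
Vertical AOV = 2·arctan(18.66 / (2 × 206.4301)) = 2·arctan(0.04520) ≈ 5.1757°.

5.176°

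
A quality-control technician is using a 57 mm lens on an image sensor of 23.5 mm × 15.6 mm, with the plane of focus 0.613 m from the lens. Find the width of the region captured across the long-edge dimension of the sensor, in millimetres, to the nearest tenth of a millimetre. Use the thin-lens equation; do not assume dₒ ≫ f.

dₒ: 0.613 m = 613 mm.
Similar triangles through the lens centre give W/dₒ = w/dᵢ; with 1/f = 1/dₒ + 1/dᵢ this gives W = w·(dₒ − f)/f.
W = 23.5 mm × (613 − 57) / 57 = 23.5 × 9.7544 ≈ 229.228 mm.

229.2 mm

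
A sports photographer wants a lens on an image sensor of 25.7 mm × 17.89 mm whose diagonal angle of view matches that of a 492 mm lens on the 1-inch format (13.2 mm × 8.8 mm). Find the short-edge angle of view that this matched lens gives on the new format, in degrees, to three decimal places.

Sensor diagonal = √(13.2² + 8.8²) = √251.6800 ≈ 15.8644 mm.
Sensor diagonal = √(25.7² + 17.89²) = √980.5421 ≈ 31.3136 mm.
Equal diagonal AOV ⇒ f₂ = f₁ · 31.3136/15.8644 = 492 × 1.97383 ≈ 971.1222 mm.
Short-edge AOV on the new format = 2·arctan(17.89 / (2 × 971.1222)) = 2·arctan(0.00921) ≈ 1.0555°.

1.055°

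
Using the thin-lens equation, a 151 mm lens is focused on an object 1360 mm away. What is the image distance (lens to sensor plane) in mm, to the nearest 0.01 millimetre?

1/dᵢ = 1/f − 1/dₒ = 1/151 − 1/1360 = 0.0058872 mm⁻¹.
dᵢ = 1/0.0058872 ≈ 169.8594 mm.

169.86 mm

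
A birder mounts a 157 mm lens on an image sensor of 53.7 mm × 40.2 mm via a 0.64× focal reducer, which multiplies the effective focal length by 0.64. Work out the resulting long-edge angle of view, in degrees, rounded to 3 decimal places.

Effective focal length f = 157 × 0.64 = 100.48 mm.
α = 2·arctan(53.7 / (2 × 100.48)) = 2·arctan(0.26722) ≈ 29.9217°.

29.922°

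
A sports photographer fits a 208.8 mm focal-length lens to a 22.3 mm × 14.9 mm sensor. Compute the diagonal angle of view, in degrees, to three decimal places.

7.349°

Sensor diagonal = √(22.3² + 14.9²) = √719.3000 ≈ 26.8198 mm.
Angle of view α = 2·arctan(d/2f) with d = 26.8198 mm and f = 208.8 mm.
d/2f = 0.06422; arctan(0.06422) ≈ 3.6747°, so α ≈ 7.3494°.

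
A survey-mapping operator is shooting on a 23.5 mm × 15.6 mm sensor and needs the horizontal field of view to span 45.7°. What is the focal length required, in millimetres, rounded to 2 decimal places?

From α = 2·arctan(w/2f) we get f = w / (2·tan(α/2)).
With w = 23.5 mm and α/2 = 22.85°, tan(α/2) ≈ 0.42139, so f ≈ 23.5 / 0.84278 ≈ 27.8840 mm.

27.88 mm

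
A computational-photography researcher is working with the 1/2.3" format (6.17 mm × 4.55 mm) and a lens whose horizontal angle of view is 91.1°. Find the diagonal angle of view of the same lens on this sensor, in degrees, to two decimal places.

103.42°

From the horizontal AOV: f = 6.17 / (2·tan(45.55°)) = 6.17 / 2.03877 ≈ 3.0263 mm.
Sensor diagonal = √(6.17² + 4.55²) = √58.7714 ≈ 7.6663 mm.
Diagonal AOV = 2·arctan(7.6663 / (2 × 3.0263)) = 2·arctan(1.26659) ≈ 103.4163°.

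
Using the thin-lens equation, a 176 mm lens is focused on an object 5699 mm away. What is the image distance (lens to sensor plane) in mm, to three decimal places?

181.609 mm

1/dᵢ = 1/f − 1/dₒ = 1/176 − 1/5699 = 0.0055063 mm⁻¹.
dᵢ = 1/0.0055063 ≈ 181.6085 mm.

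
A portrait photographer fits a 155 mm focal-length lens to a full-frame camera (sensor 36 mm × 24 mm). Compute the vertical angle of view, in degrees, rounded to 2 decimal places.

8.85°

Angle of view α = 2·arctan(h/2f) with h = 24 mm and f = 155 mm.
h/2f = 0.07742; arctan(0.07742) ≈ 4.4270°, so α ≈ 8.8539°.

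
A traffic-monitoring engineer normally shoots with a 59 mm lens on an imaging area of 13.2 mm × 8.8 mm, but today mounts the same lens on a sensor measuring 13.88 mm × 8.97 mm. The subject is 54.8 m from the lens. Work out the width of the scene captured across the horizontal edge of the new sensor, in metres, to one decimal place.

The focal length stays 59 mm; the relevant sensor dimension is now w = 13.88 mm. Object distance dₒ = 54.8 m = 54800 mm.
Thin-lens field width W = w·(dₒ − f)/f = 13.88 × (54800 − 59)/59 ≈ 12878.052 mm = 12.8781 m.

12.9 m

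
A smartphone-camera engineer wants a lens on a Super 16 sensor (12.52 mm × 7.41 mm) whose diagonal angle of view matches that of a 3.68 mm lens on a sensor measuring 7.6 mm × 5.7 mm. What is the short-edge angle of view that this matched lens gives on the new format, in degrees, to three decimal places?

Sensor diagonal = √(7.6² + 5.7²) = √90.2500 ≈ 9.5000 mm.
Sensor diagonal = √(12.52² + 7.41²) = √211.6585 ≈ 14.5485 mm.
Equal diagonal AOV ⇒ f₂ = f₁ · 14.5485/9.5000 = 3.68 × 1.53142 ≈ 5.6356 mm.
Short-edge AOV on the new format = 2·arctan(7.41 / (2 × 5.6356)) = 2·arctan(0.65742) ≈ 66.6438°.

66.644°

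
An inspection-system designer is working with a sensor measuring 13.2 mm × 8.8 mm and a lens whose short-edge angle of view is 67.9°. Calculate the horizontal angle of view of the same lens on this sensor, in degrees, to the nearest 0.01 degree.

From the short-edge AOV: f = 8.8 / (2·tan(33.95°)) = 8.8 / 1.34648 ≈ 6.5356 mm.
Horizontal AOV = 2·arctan(13.2 / (2 × 6.5356)) = 2·arctan(1.00986) ≈ 90.5621°.

90.56°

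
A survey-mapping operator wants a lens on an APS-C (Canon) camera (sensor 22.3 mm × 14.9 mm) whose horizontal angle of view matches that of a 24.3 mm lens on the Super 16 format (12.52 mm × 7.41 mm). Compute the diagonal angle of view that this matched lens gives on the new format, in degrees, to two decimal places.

Equal horizontal AOV ⇒ f₂ = f₁ · 22.3/12.52 = 24.3 × 1.78115 ≈ 43.2819 mm.
Sensor diagonal = √(22.3² + 14.9²) = √719.3000 ≈ 26.8198 mm.
Diagonal AOV on the new format = 2·arctan(26.8198 / (2 × 43.2819)) = 2·arctan(0.30983) ≈ 34.4287°.

34.43°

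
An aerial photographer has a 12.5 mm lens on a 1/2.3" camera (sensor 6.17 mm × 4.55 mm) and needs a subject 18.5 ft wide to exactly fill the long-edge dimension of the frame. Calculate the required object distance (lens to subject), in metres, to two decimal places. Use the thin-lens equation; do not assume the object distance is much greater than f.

W: 18.5 ft × 304.8 mm/ft = 5638.80 mm.
Magnification m = w/W = dᵢ/dₒ; combined with 1/f = 1/dₒ + 1/dᵢ this gives dₒ = f·(1 + W/w).
dₒ = 12.5 mm × (1 + 5638.8/6.17) = 12.5 × 914.9060 ≈ 11436.325 mm = 11.4363 m.

11.44 m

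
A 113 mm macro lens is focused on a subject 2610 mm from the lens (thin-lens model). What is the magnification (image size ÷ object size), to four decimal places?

0.0453×

Thin lens: 1/f = 1/dₒ + 1/dᵢ → 1/dᵢ = 1/113 − 1/2610 = 0.0084664 mm⁻¹, so dᵢ ≈ 118.1137 mm.
Magnification m = dᵢ/dₒ = 118.1137/2610 ≈ 0.04525.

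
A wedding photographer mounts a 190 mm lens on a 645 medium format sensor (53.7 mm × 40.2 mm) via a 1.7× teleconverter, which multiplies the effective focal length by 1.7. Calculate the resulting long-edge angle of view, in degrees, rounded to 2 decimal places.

Effective focal length f = 190 × 1.7 = 323 mm.
α = 2·arctan(53.7 / (2 × 323)) = 2·arctan(0.08313) ≈ 9.5038°.

9.50°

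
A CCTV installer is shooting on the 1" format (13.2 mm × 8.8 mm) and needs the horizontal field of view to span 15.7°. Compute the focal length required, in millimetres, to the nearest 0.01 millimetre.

From α = 2·arctan(w/2f) we get f = w / (2·tan(α/2)).
With w = 13.2 mm and α/2 = 7.85°, tan(α/2) ≈ 0.13787, so f ≈ 13.2 / 0.27574 ≈ 47.8705 mm.

47.87 mm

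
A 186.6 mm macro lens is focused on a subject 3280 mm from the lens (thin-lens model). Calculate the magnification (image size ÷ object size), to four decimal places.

0.0603×

Thin lens: 1/f = 1/dₒ + 1/dᵢ → 1/dᵢ = 1/186.6 − 1/3280 = 0.0050542 mm⁻¹, so dᵢ ≈ 197.8561 mm.
Magnification m = dᵢ/dₒ = 197.8561/3280 ≈ 0.06032.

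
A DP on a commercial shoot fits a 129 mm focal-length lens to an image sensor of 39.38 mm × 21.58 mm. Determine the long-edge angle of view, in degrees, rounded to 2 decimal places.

17.36°

Angle of view α = 2·arctan(w/2f) with w = 39.38 mm and f = 129 mm.
w/2f = 0.15264; arctan(0.15264) ≈ 8.6784°, so α ≈ 17.3568°.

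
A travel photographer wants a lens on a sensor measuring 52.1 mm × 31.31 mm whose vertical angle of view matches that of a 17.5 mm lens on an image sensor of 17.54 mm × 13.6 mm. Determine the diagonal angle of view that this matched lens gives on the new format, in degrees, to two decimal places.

74.06°

Equal vertical AOV ⇒ f₂ = f₁ · 31.31/13.6 = 17.5 × 2.30221 ≈ 40.2886 mm.
Sensor diagonal = √(52.1² + 31.31²) = √3694.7261 ≈ 60.7843 mm.
Diagonal AOV on the new format = 2·arctan(60.7843 / (2 × 40.2886)) = 2·arctan(0.75436) ≈ 74.0589°.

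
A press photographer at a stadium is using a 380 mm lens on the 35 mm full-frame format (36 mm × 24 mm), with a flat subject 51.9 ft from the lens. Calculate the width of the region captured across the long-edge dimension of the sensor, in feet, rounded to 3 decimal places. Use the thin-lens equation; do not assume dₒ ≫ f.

dₒ: 51.9 ft × 304.8 mm/ft = 15819.12 mm.
Similar triangles through the lens centre give W/dₒ = w/dᵢ; with 1/f = 1/dₒ + 1/dᵢ this gives W = w·(dₒ − f)/f.
W = 36 mm × (15819.1 − 380) / 380 = 36 × 40.6293 ≈ 1462.653 mm = 1462.653/304.8 ft = 4.79873 ft.

4.799 ft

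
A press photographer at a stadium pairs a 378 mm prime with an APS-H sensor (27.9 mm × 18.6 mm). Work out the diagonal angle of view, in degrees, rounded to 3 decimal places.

Sensor diagonal = √(27.9² + 18.6²) = √1124.3700 ≈ 33.5316 mm.
Angle of view α = 2·arctan(d/2f) with d = 33.5316 mm and f = 378 mm.
d/2f = 0.04435; arctan(0.04435) ≈ 2.5396°, so α ≈ 5.0793°.

5.079°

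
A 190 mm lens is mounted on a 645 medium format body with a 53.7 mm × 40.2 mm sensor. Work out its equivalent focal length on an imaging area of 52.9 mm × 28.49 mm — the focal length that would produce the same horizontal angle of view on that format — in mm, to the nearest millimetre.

Equal angle of view means equal width/f ratio, so f₂ = f₁ · (width₂/width₁) = 190 × 52.9/53.7.
f₂ = 190 × 0.98510 ≈ 187.169 mm.

187 mm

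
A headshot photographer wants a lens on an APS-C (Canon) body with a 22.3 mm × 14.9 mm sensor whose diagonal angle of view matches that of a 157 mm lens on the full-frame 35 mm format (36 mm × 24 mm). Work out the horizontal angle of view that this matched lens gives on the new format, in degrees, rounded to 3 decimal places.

13.072°

Sensor diagonal = √(36² + 24²) = √1872.0000 ≈ 43.2666 mm.
Sensor diagonal = √(22.3² + 14.9²) = √719.3000 ≈ 26.8198 mm.
Equal diagonal AOV ⇒ f₂ = f₁ · 26.8198/43.2666 = 157 × 0.61987 ≈ 97.3199 mm.
Horizontal AOV on the new format = 2·arctan(22.3 / (2 × 97.3199)) = 2·arctan(0.11457) ≈ 13.0718°.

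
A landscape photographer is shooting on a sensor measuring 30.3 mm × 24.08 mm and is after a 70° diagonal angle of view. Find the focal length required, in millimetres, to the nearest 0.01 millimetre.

Sensor diagonal = √(30.3² + 24.08²) = √1497.9364 ≈ 38.7032 mm.
From α = 2·arctan(d/2f) we get f = d / (2·tan(α/2)).
With d = 38.7032 mm and α/2 = 35°, tan(α/2) ≈ 0.70021, so f ≈ 38.7032 / 1.40042 ≈ 27.6369 mm.

27.64 mm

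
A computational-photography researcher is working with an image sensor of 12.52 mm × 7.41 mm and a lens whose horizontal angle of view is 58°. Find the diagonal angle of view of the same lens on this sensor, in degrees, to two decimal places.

65.57°

From the horizontal AOV: f = 12.52 / (2·tan(29°)) = 12.52 / 1.10862 ≈ 11.2933 mm.
Sensor diagonal = √(12.52² + 7.41²) = √211.6585 ≈ 14.5485 mm.
Diagonal AOV = 2·arctan(14.5485 / (2 × 11.2933)) = 2·arctan(0.64412) ≈ 65.5726°.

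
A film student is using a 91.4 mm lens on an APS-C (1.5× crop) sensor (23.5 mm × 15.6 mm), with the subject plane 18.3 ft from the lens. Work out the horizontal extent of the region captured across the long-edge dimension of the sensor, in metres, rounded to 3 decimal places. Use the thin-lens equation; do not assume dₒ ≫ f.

1.411 m

dₒ: 18.3 ft × 304.8 mm/ft = 5577.84 mm.
Similar triangles through the lens centre give W/dₒ = w/dᵢ; with 1/f = 1/dₒ + 1/dᵢ this gives W = w·(dₒ − f)/f.
W = 23.5 mm × (5577.84 − 91.4) / 91.4 = 23.5 × 60.0267 ≈ 1410.627 mm = 1.41063 m.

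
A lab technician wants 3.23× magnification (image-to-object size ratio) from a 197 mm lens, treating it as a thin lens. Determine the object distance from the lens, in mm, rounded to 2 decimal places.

With m = dᵢ/dₒ and 1/f = 1/dₒ + 1/dᵢ, substituting dᵢ = m·dₒ gives 1/f = (1 + 1/m)/dₒ, hence dₒ = f·(1 + 1/m).
dₒ = 197 × (1 + 1/3.23) = 197 × 1.30960 ≈ 257.991 mm.

257.99 mm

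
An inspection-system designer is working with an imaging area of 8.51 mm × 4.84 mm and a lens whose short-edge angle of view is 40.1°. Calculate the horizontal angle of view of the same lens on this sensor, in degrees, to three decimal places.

65.376°

From the short-edge AOV: f = 4.84 / (2·tan(20.05°)) = 4.84 / 0.72992 ≈ 6.6309 mm.
Horizontal AOV = 2·arctan(8.51 / (2 × 6.6309)) = 2·arctan(0.64169) ≈ 65.3761°.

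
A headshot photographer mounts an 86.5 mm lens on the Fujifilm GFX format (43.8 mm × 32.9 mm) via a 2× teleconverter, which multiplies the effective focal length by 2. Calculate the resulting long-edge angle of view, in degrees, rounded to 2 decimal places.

14.43°

Effective focal length f = 86.5 × 2 = 173 mm.
α = 2·arctan(43.8 / (2 × 173)) = 2·arctan(0.12659) ≈ 14.4293°.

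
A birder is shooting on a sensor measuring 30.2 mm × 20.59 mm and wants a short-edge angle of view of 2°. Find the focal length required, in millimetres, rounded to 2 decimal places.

From α = 2·arctan(h/2f) we get f = h / (2·tan(α/2)).
With h = 20.59 mm and α/2 = 1°, tan(α/2) ≈ 0.01746, so f ≈ 20.59 / 0.03491 ≈ 589.8002 mm.

589.80 mm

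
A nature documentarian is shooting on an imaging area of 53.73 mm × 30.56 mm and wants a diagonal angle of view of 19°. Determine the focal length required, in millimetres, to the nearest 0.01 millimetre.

Sensor diagonal = √(53.73² + 30.56²) = √3820.8265 ≈ 61.8128 mm.
From α = 2·arctan(d/2f) we get f = d / (2·tan(α/2)).
With d = 61.8128 mm and α/2 = 9.5°, tan(α/2) ≈ 0.16734, so f ≈ 61.8128 / 0.33469 ≈ 184.6895 mm.

184.69 mm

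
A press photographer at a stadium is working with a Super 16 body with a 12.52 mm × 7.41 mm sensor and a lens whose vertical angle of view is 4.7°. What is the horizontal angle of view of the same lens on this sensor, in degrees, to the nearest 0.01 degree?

From the vertical AOV: f = 7.41 / (2·tan(2.35°)) = 7.41 / 0.08208 ≈ 90.2816 mm.
Horizontal AOV = 2·arctan(12.52 / (2 × 90.2816)) = 2·arctan(0.06934) ≈ 7.9329°.

7.93°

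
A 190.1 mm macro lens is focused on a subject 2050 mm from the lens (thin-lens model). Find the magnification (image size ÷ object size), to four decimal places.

0.1022×

Thin lens: 1/f = 1/dₒ + 1/dᵢ → 1/dᵢ = 1/190.1 − 1/2050 = 0.0047726 mm⁻¹, so dᵢ ≈ 209.5301 mm.
Magnification m = dᵢ/dₒ = 209.5301/2050 ≈ 0.10221.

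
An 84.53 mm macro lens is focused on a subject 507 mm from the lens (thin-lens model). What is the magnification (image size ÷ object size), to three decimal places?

Thin lens: 1/f = 1/dₒ + 1/dᵢ → 1/dᵢ = 1/84.53 − 1/507 = 0.0098577 mm⁻¹, so dᵢ ≈ 101.4432 mm.
Magnification m = dᵢ/dₒ = 101.4432/507 ≈ 0.20009.

0.200×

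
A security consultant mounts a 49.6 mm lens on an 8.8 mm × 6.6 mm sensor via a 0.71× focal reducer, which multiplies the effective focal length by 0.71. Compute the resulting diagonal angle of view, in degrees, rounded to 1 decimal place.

Effective focal length f = 49.6 × 0.71 = 35.216 mm.
Sensor diagonal = √(8.8² + 6.6²) = √121.0000 ≈ 11.0000 mm.
α = 2·arctan(11.000 / (2 × 35.216)) = 2·arctan(0.15618) ≈ 17.7534°.

17.8°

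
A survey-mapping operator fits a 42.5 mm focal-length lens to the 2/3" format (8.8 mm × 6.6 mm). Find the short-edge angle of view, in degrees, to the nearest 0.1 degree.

8.9°

Angle of view α = 2·arctan(h/2f) with h = 6.6 mm and f = 42.5 mm.
h/2f = 0.07765; arctan(0.07765) ≈ 4.4399°, so α ≈ 8.8799°.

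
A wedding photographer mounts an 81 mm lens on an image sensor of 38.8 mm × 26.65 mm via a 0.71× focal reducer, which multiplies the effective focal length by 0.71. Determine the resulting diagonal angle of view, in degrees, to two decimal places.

Effective focal length f = 81 × 0.71 = 57.51 mm.
Sensor diagonal = √(38.8² + 26.65²) = √2215.6625 ≈ 47.0708 mm.
α = 2·arctan(47.071 / (2 × 57.51)) = 2·arctan(0.40924) ≈ 44.5127°.

44.51°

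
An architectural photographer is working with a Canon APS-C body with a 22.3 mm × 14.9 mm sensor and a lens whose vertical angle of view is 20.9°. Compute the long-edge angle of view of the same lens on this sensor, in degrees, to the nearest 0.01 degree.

From the vertical AOV: f = 14.9 / (2·tan(10.45°)) = 14.9 / 0.36887 ≈ 40.3933 mm.
Long-edge AOV = 2·arctan(22.3 / (2 × 40.3933)) = 2·arctan(0.27604) ≈ 30.8628°.

30.86°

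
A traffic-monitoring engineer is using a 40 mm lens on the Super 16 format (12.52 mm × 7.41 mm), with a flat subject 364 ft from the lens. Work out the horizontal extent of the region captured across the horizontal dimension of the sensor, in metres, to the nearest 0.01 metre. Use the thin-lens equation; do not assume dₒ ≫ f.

34.71 m

dₒ: 364 ft × 304.8 mm/ft = 110947.20 mm.
Similar triangles through the lens centre give W/dₒ = w/dᵢ; with 1/f = 1/dₒ + 1/dᵢ this gives W = w·(dₒ − f)/f.
W = 12.52 mm × (110947 − 40) / 40 = 12.52 × 2772.6799 ≈ 34713.952 mm = 34.714 m.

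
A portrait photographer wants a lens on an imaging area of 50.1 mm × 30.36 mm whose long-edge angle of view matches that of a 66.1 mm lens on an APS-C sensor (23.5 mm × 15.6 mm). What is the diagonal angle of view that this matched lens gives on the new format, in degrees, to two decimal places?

23.48°

Equal long-edge AOV ⇒ f₂ = f₁ · 50.1/23.5 = 66.1 × 2.13191 ≈ 140.9196 mm.
Sensor diagonal = √(50.1² + 30.36²) = √3431.7396 ≈ 58.5811 mm.
Diagonal AOV on the new format = 2·arctan(58.5811 / (2 × 140.9196)) = 2·arctan(0.20785) ≈ 23.4838°.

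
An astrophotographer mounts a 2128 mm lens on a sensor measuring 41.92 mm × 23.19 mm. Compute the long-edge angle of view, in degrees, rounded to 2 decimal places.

1.13°

Angle of view α = 2·arctan(w/2f) with w = 41.92 mm and f = 2128 mm.
w/2f = 0.00985; arctan(0.00985) ≈ 0.5643°, so α ≈ 1.1286°.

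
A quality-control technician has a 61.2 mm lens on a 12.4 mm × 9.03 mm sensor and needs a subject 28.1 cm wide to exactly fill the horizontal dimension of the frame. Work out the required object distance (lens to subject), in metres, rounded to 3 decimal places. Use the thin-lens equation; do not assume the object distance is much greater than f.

W: 28.1 cm = 281 mm.
Magnification m = w/W = dᵢ/dₒ; combined with 1/f = 1/dₒ + 1/dᵢ this gives dₒ = f·(1 + W/w).
dₒ = 61.2 mm × (1 + 281/12.4) = 61.2 × 23.6613 ≈ 1448.071 mm = 1.44807 m.

1.448 m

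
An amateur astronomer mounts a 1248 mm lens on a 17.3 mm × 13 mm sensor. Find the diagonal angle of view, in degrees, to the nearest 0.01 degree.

Sensor diagonal = √(17.3² + 13²) = √468.2900 ≈ 21.6400 mm.
Angle of view α = 2·arctan(d/2f) with d = 21.6400 mm and f = 1248 mm.
d/2f = 0.00867; arctan(0.00867) ≈ 0.4967°, so α ≈ 0.9935°.

0.99°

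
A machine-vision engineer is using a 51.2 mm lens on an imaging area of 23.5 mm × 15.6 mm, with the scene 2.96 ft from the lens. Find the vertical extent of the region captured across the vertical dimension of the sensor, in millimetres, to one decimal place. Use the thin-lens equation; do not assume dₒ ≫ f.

dₒ: 2.96 ft × 304.8 mm/ft = 902.21 mm.
Similar triangles through the lens centre give W/dₒ = h/dᵢ; with 1/f = 1/dₒ + 1/dᵢ this gives W = h·(dₒ − f)/f.
W = 15.6 mm × (902.208 − 51.2) / 51.2 = 15.6 × 16.6212 ≈ 259.291 mm.

259.3 mm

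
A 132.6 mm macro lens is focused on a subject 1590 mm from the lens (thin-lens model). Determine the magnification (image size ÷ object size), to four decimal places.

Thin lens: 1/f = 1/dₒ + 1/dᵢ → 1/dᵢ = 1/132.6 − 1/1590 = 0.0069125 mm⁻¹, so dᵢ ≈ 144.6645 mm.
Magnification m = dᵢ/dₒ = 144.6645/1590 ≈ 0.09098.

0.0910×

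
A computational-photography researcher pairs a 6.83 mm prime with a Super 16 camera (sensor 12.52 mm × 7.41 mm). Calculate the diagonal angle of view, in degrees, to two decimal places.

Sensor diagonal = √(12.52² + 7.41²) = √211.6585 ≈ 14.5485 mm.
Angle of view α = 2·arctan(d/2f) with d = 14.5485 mm and f = 6.83 mm.
d/2f = 1.06504; arctan(1.06504) ≈ 46.8041°, so α ≈ 93.6081°.

93.61°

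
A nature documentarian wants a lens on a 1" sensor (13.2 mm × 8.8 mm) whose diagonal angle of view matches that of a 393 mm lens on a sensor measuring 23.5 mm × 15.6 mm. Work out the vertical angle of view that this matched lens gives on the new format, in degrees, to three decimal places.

Sensor diagonal = √(23.5² + 15.6²) = √795.6100 ≈ 28.2066 mm.
Sensor diagonal = √(13.2² + 8.8²) = √251.6800 ≈ 15.8644 mm.
Equal diagonal AOV ⇒ f₂ = f₁ · 15.8644/28.2066 = 393 × 0.56244 ≈ 221.0379 mm.
Vertical AOV on the new format = 2·arctan(8.8 / (2 × 221.0379)) = 2·arctan(0.01991) ≈ 2.2808°.

2.281°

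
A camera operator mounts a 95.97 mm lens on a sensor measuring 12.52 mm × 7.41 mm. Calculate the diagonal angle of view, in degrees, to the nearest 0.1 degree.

Sensor diagonal = √(12.52² + 7.41²) = √211.6585 ≈ 14.5485 mm.
Angle of view α = 2·arctan(d/2f) with d = 14.5485 mm and f = 95.97 mm.
d/2f = 0.07580; arctan(0.07580) ≈ 4.3346°, so α ≈ 8.6691°.

8.7°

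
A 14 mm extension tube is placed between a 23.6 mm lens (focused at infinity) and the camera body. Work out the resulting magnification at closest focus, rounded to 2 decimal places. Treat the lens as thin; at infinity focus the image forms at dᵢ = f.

The tube moves the image plane from f to f + e, so dᵢ = 23.6 + 14 = 37.6 mm. Focus is achieved when 1/f = 1/dₒ + 1/dᵢ, giving dₒ = 1/(1/f − 1/(f+e)).
Magnification m = dᵢ/dₒ = (f+e)·(1/f − 1/(f+e)) = e/f = 14/23.6 ≈ 0.5932.

0.59×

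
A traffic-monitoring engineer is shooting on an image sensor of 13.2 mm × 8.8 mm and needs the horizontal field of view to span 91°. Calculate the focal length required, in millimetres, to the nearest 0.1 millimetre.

From α = 2·arctan(w/2f) we get f = w / (2·tan(α/2)).
With w = 13.2 mm and α/2 = 45.5°, tan(α/2) ≈ 1.01761, so f ≈ 13.2 / 2.03521 ≈ 6.4858 mm.

6.5 mm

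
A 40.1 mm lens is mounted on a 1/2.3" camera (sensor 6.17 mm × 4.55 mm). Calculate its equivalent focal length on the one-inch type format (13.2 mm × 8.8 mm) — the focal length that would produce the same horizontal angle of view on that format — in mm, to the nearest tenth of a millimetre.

85.8 mm

Equal angle of view means equal width/f ratio, so f₂ = f₁ · (width₂/width₁) = 40.1 × 13.2/6.17.
f₂ = 40.1 × 2.13938 ≈ 85.789 mm.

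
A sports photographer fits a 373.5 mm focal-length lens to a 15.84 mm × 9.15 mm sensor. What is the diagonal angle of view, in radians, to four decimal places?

0.0490 rad

Sensor diagonal = √(15.84² + 9.15²) = √334.6281 ≈ 18.2928 mm.
Angle of view α = 2·arctan(d/2f) with d = 18.2928 mm and f = 373.5 mm.
d/2f = 0.02449; arctan(0.02449) ≈ 0.0245 rad, so α ≈ 0.0490 rad.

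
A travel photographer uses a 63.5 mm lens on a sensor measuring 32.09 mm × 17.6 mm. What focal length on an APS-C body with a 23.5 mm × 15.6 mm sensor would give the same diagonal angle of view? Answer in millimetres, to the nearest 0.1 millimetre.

48.9 mm

Sensor diagonal = √(32.09² + 17.6²) = √1339.5281 ≈ 36.5996 mm.
Sensor diagonal = √(23.5² + 15.6²) = √795.6100 ≈ 28.2066 mm.
Equal angle of view means equal diagonal/f ratio, so f₂ = f₁ · (diagonal₂/diagonal₁) = 63.5 × 28.2066/36.5996.
f₂ = 63.5 × 0.77068 ≈ 48.938 mm.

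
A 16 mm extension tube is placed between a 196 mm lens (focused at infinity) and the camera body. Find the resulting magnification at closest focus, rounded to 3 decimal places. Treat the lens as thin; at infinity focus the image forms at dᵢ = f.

0.082×

The tube moves the image plane from f to f + e, so dᵢ = 196 + 16 = 212 mm. Focus is achieved when 1/f = 1/dₒ + 1/dᵢ, giving dₒ = 1/(1/f − 1/(f+e)).
Magnification m = dᵢ/dₒ = (f+e)·(1/f − 1/(f+e)) = e/f = 16/196 ≈ 0.0816.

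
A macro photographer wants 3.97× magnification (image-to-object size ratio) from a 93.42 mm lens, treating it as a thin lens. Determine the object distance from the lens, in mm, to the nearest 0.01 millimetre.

With m = dᵢ/dₒ and 1/f = 1/dₒ + 1/dᵢ, substituting dᵢ = m·dₒ gives 1/f = (1 + 1/m)/dₒ, hence dₒ = f·(1 + 1/m).
dₒ = 93.42 × (1 + 1/3.97) = 93.42 × 1.25189 ≈ 116.951 mm.

116.95 mm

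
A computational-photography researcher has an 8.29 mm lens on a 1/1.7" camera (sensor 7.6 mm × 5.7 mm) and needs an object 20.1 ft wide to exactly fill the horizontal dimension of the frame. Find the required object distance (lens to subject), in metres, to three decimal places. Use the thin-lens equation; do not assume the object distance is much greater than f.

6.691 m

W: 20.1 ft × 304.8 mm/ft = 6126.48 mm.
Magnification m = w/W = dᵢ/dₒ; combined with 1/f = 1/dₒ + 1/dᵢ this gives dₒ = f·(1 + W/w).
dₒ = 8.29 mm × (1 + 6126.48/7.6) = 8.29 × 807.1158 ≈ 6690.990 mm = 6.69099 m.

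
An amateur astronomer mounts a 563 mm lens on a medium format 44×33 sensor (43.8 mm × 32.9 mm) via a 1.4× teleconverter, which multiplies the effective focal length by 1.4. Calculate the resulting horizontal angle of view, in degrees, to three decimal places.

Effective focal length f = 563 × 1.4 = 788.2 mm.
α = 2·arctan(43.8 / (2 × 788.2)) = 2·arctan(0.02778) ≈ 3.1831°.

3.183°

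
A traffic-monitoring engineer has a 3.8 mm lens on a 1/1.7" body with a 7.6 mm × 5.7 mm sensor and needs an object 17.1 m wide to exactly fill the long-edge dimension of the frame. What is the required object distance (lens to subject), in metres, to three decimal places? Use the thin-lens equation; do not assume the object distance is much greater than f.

8.554 m

W: 17.1 m = 17100 mm.
Magnification m = w/W = dᵢ/dₒ; combined with 1/f = 1/dₒ + 1/dᵢ this gives dₒ = f·(1 + W/w).
dₒ = 3.8 mm × (1 + 17100/7.6) = 3.8 × 2251.0000 ≈ 8553.800 mm = 8.5538 m.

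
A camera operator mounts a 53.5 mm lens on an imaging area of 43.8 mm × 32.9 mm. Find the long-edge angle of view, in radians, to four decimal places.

0.7771 rad

Angle of view α = 2·arctan(w/2f) with w = 43.8 mm and f = 53.5 mm.
w/2f = 0.40935; arctan(0.40935) ≈ 0.3885 rad, so α ≈ 0.7771 rad.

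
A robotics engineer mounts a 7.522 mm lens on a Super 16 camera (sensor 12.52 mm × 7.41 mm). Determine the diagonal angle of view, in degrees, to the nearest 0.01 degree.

Sensor diagonal = √(12.52² + 7.41²) = √211.6585 ≈ 14.5485 mm.
Angle of view α = 2·arctan(d/2f) with d = 14.5485 mm and f = 7.522 mm.
d/2f = 0.96706; arctan(0.96706) ≈ 44.0407°, so α ≈ 88.0814°.

88.08°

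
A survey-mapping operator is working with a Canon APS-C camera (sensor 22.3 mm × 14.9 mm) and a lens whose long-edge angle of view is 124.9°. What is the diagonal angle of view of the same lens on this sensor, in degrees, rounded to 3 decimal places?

133.101°

From the long-edge AOV: f = 22.3 / (2·tan(62.45°)) = 22.3 / 3.83379 ≈ 5.8167 mm.
Sensor diagonal = √(22.3² + 14.9²) = √719.3000 ≈ 26.8198 mm.
Diagonal AOV = 2·arctan(26.8198 / (2 × 5.8167)) = 2·arctan(2.30541) ≈ 133.1013°.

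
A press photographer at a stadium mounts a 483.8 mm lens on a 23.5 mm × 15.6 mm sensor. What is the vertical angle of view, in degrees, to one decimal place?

Angle of view α = 2·arctan(h/2f) with h = 15.6 mm and f = 483.8 mm.
h/2f = 0.01612; arctan(0.01612) ≈ 0.9237°, so α ≈ 1.8473°.

1.8°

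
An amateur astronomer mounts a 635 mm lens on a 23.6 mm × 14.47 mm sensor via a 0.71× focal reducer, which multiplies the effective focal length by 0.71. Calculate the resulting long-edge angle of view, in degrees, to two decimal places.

Effective focal length f = 635 × 0.71 = 450.85 mm.
α = 2·arctan(23.6 / (2 × 450.85)) = 2·arctan(0.02617) ≈ 2.9985°.

3.00°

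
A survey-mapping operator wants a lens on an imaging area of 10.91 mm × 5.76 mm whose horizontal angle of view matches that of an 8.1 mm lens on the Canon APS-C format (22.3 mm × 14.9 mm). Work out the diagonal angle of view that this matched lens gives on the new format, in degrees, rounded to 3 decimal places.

114.565°

Equal horizontal AOV ⇒ f₂ = f₁ · 10.91/22.3 = 8.1 × 0.48924 ≈ 3.9628 mm.
Sensor diagonal = √(10.91² + 5.76²) = √152.2057 ≈ 12.3372 mm.
Diagonal AOV on the new format = 2·arctan(12.3372 / (2 × 3.9628)) = 2·arctan(1.55661) ≈ 114.5650°.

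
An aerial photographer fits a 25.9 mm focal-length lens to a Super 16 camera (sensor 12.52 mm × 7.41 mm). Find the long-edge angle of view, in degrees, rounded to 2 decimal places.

Angle of view α = 2·arctan(w/2f) with w = 12.52 mm and f = 25.9 mm.
w/2f = 0.24170; arctan(0.24170) ≈ 13.5877°, so α ≈ 27.1755°.

27.18°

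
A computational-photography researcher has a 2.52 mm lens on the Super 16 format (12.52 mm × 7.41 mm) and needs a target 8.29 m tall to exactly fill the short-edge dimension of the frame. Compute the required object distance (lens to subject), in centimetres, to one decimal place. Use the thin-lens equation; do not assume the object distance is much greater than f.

282.2 cm

W: 8.29 m = 8290 mm.
Magnification m = h/W = dᵢ/dₒ; combined with 1/f = 1/dₒ + 1/dᵢ this gives dₒ = f·(1 + W/h).
dₒ = 2.52 mm × (1 + 8290/7.41) = 2.52 × 1119.7584 ≈ 2821.791 mm = 282.179 cm.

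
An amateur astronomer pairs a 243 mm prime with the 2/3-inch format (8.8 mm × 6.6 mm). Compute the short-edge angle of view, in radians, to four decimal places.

Angle of view α = 2·arctan(h/2f) with h = 6.6 mm and f = 243 mm.
h/2f = 0.01358; arctan(0.01358) ≈ 0.0136 rad, so α ≈ 0.0272 rad.

0.0272 rad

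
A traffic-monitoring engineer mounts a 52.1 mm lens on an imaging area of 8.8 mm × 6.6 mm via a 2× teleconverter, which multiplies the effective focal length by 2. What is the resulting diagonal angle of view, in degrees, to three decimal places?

6.043°

Effective focal length f = 52.1 × 2 = 104.2 mm.
Sensor diagonal = √(8.8² + 6.6²) = √121.0000 ≈ 11.0000 mm.
α = 2·arctan(11.000 / (2 × 104.2)) = 2·arctan(0.05278) ≈ 6.0429°.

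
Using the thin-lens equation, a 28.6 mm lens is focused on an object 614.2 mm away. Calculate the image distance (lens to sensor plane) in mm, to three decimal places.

1/dᵢ = 1/f − 1/dₒ = 1/28.6 − 1/614.2 = 0.0333369 mm⁻¹.
dᵢ = 1/0.0333369 ≈ 29.9968 mm.

29.997 mm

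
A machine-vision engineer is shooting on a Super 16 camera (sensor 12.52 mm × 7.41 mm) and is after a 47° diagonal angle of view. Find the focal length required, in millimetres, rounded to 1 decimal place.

16.7 mm

Sensor diagonal = √(12.52² + 7.41²) = √211.6585 ≈ 14.5485 mm.
From α = 2·arctan(d/2f) we get f = d / (2·tan(α/2)).
With d = 14.5485 mm and α/2 = 23.5°, tan(α/2) ≈ 0.43481, so f ≈ 14.5485 / 0.86962 ≈ 16.7296 mm.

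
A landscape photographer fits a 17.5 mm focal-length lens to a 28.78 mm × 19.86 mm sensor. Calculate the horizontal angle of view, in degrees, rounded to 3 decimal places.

78.860°

Angle of view α = 2·arctan(w/2f) with w = 28.78 mm and f = 17.5 mm.
w/2f = 0.82229; arctan(0.82229) ≈ 39.4300°, so α ≈ 78.8599°.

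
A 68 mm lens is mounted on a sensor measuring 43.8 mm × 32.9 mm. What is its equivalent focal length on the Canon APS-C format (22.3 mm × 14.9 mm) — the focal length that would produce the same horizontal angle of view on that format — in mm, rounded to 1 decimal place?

Equal angle of view means equal width/f ratio, so f₂ = f₁ · (width₂/width₁) = 68 × 22.3/43.8.
f₂ = 68 × 0.50913 ≈ 34.621 mm.

34.6 mm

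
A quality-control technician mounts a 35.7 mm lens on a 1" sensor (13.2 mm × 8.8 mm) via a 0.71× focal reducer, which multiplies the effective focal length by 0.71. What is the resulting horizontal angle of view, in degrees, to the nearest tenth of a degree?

29.2°

Effective focal length f = 35.7 × 0.71 = 25.347 mm.
α = 2·arctan(13.2 / (2 × 25.347)) = 2·arctan(0.26039) ≈ 29.1898°.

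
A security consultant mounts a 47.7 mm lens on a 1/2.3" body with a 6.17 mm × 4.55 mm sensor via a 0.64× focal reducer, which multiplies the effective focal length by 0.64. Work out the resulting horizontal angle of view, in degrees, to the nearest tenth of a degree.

Effective focal length f = 47.7 × 0.64 = 30.528 mm.
α = 2·arctan(6.17 / (2 × 30.528)) = 2·arctan(0.10105) ≈ 11.5408°.

11.5°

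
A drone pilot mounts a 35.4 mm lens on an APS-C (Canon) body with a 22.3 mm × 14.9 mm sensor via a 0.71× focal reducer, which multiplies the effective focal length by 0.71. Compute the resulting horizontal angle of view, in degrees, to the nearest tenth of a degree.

47.8°

Effective focal length f = 35.4 × 0.71 = 25.134 mm.
α = 2·arctan(22.3 / (2 × 25.134)) = 2·arctan(0.44362) ≈ 47.8463°.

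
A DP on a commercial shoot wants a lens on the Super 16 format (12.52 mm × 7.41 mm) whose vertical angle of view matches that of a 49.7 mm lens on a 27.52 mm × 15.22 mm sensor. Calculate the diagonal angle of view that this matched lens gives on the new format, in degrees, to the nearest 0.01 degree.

33.46°

Equal vertical AOV ⇒ f₂ = f₁ · 7.41/15.22 = 49.7 × 0.48686 ≈ 24.1969 mm.
Sensor diagonal = √(12.52² + 7.41²) = √211.6585 ≈ 14.5485 mm.
Diagonal AOV on the new format = 2·arctan(14.5485 / (2 × 24.1969)) = 2·arctan(0.30063) ≈ 33.4644°.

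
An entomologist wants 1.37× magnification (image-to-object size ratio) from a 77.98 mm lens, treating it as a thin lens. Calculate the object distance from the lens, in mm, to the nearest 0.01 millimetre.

134.90 mm

With m = dᵢ/dₒ and 1/f = 1/dₒ + 1/dᵢ, substituting dᵢ = m·dₒ gives 1/f = (1 + 1/m)/dₒ, hence dₒ = f·(1 + 1/m).
dₒ = 77.98 × (1 + 1/1.37) = 77.98 × 1.72993 ≈ 134.900 mm.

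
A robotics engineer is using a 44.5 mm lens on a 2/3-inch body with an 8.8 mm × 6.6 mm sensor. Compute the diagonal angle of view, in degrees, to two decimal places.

Sensor diagonal = √(8.8² + 6.6²) = √121.0000 ≈ 11.0000 mm.
Angle of view α = 2·arctan(d/2f) with d = 11.0000 mm and f = 44.5 mm.
d/2f = 0.12360; arctan(0.12360) ≈ 7.0458°, so α ≈ 14.0915°.

14.09°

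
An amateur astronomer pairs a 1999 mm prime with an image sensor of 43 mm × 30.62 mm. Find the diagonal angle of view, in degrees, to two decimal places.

1.51°

Sensor diagonal = √(43² + 30.62²) = √2786.5844 ≈ 52.7881 mm.
Angle of view α = 2·arctan(d/2f) with d = 52.7881 mm and f = 1999 mm.
d/2f = 0.01320; arctan(0.01320) ≈ 0.7565°, so α ≈ 1.5129°.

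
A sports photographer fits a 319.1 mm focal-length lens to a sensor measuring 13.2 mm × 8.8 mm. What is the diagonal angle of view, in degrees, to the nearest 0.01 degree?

2.85°

Sensor diagonal = √(13.2² + 8.8²) = √251.6800 ≈ 15.8644 mm.
Angle of view α = 2·arctan(d/2f) with d = 15.8644 mm and f = 319.1 mm.
d/2f = 0.02486; arctan(0.02486) ≈ 1.4240°, so α ≈ 2.8479°.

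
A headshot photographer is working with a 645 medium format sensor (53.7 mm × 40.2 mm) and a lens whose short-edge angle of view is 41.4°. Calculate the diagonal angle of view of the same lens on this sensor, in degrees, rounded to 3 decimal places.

From the short-edge AOV: f = 40.2 / (2·tan(20.7°)) = 40.2 / 0.75574 ≈ 53.1931 mm.
Sensor diagonal = √(53.7² + 40.2²) = √4499.7300 ≈ 67.0800 mm.
Diagonal AOV = 2·arctan(67.0800 / (2 × 53.1931)) = 2·arctan(0.63053) ≈ 64.4656°.

64.466°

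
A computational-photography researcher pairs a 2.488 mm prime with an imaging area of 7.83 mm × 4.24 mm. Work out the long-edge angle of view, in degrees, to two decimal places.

Angle of view α = 2·arctan(w/2f) with w = 7.83 mm and f = 2.488 mm.
w/2f = 1.57355; arctan(1.57355) ≈ 57.5639°, so α ≈ 115.1277°.

115.13°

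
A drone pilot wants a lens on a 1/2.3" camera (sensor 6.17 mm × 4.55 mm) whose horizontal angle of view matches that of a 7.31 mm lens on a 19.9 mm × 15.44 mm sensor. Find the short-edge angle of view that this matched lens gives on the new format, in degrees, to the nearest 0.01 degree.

Equal horizontal AOV ⇒ f₂ = f₁ · 6.17/19.9 = 7.31 × 0.31005 ≈ 2.2665 mm.
Short-edge AOV on the new format = 2·arctan(4.55 / (2 × 2.2665)) = 2·arctan(1.00376) ≈ 90.2153°.

90.22°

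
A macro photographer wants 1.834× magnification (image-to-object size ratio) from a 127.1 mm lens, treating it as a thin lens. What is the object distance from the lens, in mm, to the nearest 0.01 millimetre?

With m = dᵢ/dₒ and 1/f = 1/dₒ + 1/dᵢ, substituting dᵢ = m·dₒ gives 1/f = (1 + 1/m)/dₒ, hence dₒ = f·(1 + 1/m).
dₒ = 127.1 × (1 + 1/1.834) = 127.1 × 1.54526 ≈ 196.402 mm.

196.40 mm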